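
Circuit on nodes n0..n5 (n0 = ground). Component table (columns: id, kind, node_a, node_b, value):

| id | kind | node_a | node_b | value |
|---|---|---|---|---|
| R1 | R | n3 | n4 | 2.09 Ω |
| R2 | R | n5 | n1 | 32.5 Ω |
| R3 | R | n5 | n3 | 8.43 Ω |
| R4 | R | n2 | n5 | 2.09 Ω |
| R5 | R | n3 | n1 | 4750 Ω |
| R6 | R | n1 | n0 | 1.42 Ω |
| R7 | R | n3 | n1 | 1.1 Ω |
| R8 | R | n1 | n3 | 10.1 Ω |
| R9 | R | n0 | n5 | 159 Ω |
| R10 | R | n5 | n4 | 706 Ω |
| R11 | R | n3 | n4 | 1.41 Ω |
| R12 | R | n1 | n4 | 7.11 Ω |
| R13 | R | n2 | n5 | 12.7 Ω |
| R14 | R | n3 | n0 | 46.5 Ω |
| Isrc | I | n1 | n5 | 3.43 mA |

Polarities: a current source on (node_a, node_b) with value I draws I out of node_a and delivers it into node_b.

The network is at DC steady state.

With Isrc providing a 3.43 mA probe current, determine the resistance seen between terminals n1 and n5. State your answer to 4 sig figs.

R_eq = 6.862 Ω

MNA unknowns: 5 node voltages V₁..V_5
R1: Y=0.4785 on G[3,4]
R2: Y=0.03077 on G[5,1]
R3: Y=0.1186 on G[5,3]
R4: Y=0.4785 on G[2,5]
R5: Y=0.0002105 on G[3,1]
R6: Y=0.7042 on G[1,0]
R7: Y=0.9091 on G[3,1]
R8: Y=0.09901 on G[1,3]
R9: Y=0.006289 on G[0,5]
R10: Y=0.001416 on G[5,4]
R11: Y=0.7092 on G[3,4]
R12: Y=0.1406 on G[1,4]
R13: Y=0.07874 on G[2,5]
R14: Y=0.02151 on G[3,0]
Isrc: z[1]−=0.00343, z[5]+=0.00343
solve → V1=-0.0002674, V2=0.02327, V3=0.001950, V4=0.001738, V5=0.02327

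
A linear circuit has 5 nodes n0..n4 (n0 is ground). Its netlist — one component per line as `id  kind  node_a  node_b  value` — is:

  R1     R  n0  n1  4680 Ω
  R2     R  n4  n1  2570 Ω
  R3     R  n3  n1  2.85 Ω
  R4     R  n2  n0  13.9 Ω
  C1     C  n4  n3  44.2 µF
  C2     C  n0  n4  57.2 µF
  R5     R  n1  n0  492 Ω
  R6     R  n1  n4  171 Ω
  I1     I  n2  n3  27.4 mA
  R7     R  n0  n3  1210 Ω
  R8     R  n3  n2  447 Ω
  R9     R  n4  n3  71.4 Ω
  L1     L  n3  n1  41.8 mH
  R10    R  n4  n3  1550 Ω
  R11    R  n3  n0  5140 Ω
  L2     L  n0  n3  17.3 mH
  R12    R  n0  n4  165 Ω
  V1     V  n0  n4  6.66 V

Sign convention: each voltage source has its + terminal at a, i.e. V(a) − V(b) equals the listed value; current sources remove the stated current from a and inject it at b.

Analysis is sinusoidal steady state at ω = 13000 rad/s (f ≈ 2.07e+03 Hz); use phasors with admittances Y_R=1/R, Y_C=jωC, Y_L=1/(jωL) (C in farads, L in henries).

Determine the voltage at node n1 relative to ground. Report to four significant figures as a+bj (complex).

Apply KCL at each of the 4 non-ground nodes and solve the resulting linear system.
Node n1: branches {R1, R2, R3, R5, R6, L1} → V_1 = -6.664-0.1088j
Node n2: branches {R4, I1, R8} → V_2 = -0.5716-0.003367j
Node n3: branches {R3, C1, I1, R7, R8, R9, L1, R10, R11, L2} → V_3 = -6.707-0.1116j
Node n4: branches {R2, C1, C2, R6, R9, R10, R12, V1} → V_4 = -6.660+0.000j
Source currents: i(V1)=-0.1038-4.923j

-6.664-0.1088j V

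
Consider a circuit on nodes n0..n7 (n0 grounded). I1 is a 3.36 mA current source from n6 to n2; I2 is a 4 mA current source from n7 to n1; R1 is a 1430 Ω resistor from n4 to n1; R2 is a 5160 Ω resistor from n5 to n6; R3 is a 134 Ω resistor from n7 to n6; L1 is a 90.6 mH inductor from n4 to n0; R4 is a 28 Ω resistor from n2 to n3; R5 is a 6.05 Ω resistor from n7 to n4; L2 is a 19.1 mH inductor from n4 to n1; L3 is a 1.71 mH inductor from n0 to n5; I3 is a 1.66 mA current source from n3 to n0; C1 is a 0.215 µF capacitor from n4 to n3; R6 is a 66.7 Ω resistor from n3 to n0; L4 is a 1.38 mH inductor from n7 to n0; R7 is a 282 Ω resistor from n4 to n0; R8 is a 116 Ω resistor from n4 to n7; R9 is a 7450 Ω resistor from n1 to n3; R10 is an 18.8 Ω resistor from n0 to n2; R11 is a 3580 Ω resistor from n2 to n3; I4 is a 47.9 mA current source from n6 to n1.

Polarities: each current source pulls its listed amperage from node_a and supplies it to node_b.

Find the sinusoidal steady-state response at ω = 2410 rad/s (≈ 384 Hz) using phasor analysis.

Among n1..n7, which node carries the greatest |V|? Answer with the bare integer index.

Element admittances at ω=2410 rad/s:
  I1: injects 0.00336 A into n2 (from n6)
  I2: injects 0.004 A into n1 (from n7)
  Y(R1) = 0.0006993+0.000j S between n4,n1
  Y(R2) = 0.0001938+0.000j S between n5,n6
  Y(R3) = 0.007463+0.000j S between n7,n6
  Y(L1) = 0.000-0.004580j S between n4,n0
  Y(R4) = 0.03571+0.000j S between n2,n3
  Y(R5) = 0.1653+0.000j S between n7,n4
  Y(L2) = 0.000-0.02172j S between n4,n1
  Y(L3) = 0.000-0.2427j S between n0,n5
  I3: injects 0.00166 A into n0 (from n3)
  Y(C1) = 0.000+0.0005181j S between n4,n3
  Y(R6) = 0.01499+0.000j S between n3,n0
  Y(L4) = 0.000-0.3007j S between n7,n0
  Y(R7) = 0.003546+0.000j S between n4,n0
  Y(R8) = 0.008621+0.000j S between n4,n7
  Y(R9) = 0.0001342+0.000j S between n1,n3
  Y(R10) = 0.05319+0.000j S between n0,n2
  Y(R11) = 0.0002793+0.000j S between n2,n3
  I4: injects 0.0479 A into n1 (from n6)
Assemble and solve the 7×7 MNA system:
  V(n1)=0.3808+2.378j  V(n2)=0.03499+0.005213j  V(n3)=-0.006651+0.01292j  V(n4)=0.2894-0.005370j  V(n5)=3.927e-06-0.005349j  V(n6)=-6.698-0.01027j  V(n7)=-0.002909-0.01039j

6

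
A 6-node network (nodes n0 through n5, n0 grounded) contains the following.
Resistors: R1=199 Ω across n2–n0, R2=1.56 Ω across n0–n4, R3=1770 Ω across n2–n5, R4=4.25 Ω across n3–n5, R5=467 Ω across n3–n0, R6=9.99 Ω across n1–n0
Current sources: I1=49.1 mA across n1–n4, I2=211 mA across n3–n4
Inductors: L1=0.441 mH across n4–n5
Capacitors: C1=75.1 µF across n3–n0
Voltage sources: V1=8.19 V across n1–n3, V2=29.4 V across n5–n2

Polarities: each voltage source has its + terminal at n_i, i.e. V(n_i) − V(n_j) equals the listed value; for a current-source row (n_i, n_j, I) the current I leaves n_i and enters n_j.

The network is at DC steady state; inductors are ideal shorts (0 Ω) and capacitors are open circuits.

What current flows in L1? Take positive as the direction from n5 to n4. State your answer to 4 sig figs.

-0.5684 A

MNA unknowns: 5 node voltages V₁..V_5 plus 3 source currents (L1, V1, V2)
R1: Y=0.005025 on G[2,0]
I1: z[1]−=0.0491, z[4]+=0.0491
R2: Y=0.6410 on G[0,4]
R3: Y=0.0005650 on G[2,5]
I2: z[3]−=0.211, z[4]+=0.211
L1: row V4−V5=0, i_L1 at 4,5
C1: Y=0.000 on G[3,0]
R4: Y=0.2353 on G[3,5]
R5: Y=0.002141 on G[3,0]
R6: Y=0.1001 on G[1,0]
V1: row V1−V3=8.19, i_V1 at 1,3
V2: row V5−V2=29.4, i_V2 at 5,2
solve → V1=4.655, V2=-29.88, V3=-3.535, V4=-0.4809, V5=-0.4809
aux → i_L1=0.5684, i_V1=-0.5151, i_V2=-0.1668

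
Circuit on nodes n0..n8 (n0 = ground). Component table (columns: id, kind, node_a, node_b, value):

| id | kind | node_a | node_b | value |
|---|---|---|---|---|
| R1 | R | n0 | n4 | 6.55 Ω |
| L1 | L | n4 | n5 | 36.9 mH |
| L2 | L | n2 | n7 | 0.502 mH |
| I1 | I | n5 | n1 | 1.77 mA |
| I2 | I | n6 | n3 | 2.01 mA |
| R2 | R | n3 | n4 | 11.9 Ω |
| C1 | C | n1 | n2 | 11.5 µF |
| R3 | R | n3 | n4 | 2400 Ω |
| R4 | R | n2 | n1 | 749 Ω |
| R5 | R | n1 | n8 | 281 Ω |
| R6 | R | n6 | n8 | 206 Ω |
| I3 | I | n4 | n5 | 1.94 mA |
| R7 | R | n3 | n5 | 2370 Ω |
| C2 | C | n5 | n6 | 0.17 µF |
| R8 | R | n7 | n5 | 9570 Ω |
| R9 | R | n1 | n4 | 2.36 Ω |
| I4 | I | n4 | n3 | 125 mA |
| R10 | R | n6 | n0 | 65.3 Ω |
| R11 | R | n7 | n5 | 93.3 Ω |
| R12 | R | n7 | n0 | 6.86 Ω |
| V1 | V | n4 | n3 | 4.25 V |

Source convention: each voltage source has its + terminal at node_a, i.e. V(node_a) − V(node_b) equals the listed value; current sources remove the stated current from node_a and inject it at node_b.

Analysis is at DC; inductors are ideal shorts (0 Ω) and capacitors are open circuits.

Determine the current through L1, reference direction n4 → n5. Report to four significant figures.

0.001729 A

Apply KCL at each of the 8 non-ground nodes and solve the resulting linear system.
Node n1: branches {I1, C1, R4, R5, R9} → V_1 = 0.01415
Node n2: branches {L2, C1, R4} → V_2 = 0.0008481
Node n3: branches {I2, R2, R3, R7, I4, V1} → V_3 = -4.239
Node n4: branches {R1, L1, R2, R3, I3, R9, I4, V1} → V_4 = 0.01063
Node n5: branches {L1, I1, I3, R7, C2, R8, R11} → V_5 = 0.01063
Node n6: branches {I2, R6, C2, R10} → V_6 = -0.1141
Node n7: branches {L2, R8, R11, R12} → V_7 = 0.0008481
Node n8: branches {R5, R6} → V_8 = -0.05983
Source currents: i(L1)=0.001729, i(L2)=1.775e-05, i(V1)=-0.4877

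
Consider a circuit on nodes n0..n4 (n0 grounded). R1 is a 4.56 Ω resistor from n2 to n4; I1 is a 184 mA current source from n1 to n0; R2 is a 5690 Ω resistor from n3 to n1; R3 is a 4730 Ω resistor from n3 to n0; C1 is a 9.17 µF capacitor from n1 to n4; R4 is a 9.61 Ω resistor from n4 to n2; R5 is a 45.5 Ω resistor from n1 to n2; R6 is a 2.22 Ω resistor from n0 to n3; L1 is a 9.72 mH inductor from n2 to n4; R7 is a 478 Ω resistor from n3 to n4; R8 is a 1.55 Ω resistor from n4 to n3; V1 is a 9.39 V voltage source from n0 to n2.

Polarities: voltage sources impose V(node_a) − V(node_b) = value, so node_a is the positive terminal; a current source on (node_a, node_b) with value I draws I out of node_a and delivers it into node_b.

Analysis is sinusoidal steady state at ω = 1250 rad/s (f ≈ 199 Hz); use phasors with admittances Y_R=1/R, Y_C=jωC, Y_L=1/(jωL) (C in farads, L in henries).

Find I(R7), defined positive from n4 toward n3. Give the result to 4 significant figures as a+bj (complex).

-0.004549+0.0003243j A

MNA unknowns: 4 node voltages V₁..V_4 plus 1 source current (V1)
R1: Y=0.2193+0.000j on G[2,4]
I1: z[1]−=0.184, z[0]+=0.184
R2: Y=0.0001757+0.000j on G[3,1]
R3: Y=0.0002114+0.000j on G[3,0]
C1: Y=0.000+0.01146j on G[1,4]
R4: Y=0.1041+0.000j on G[4,2]
R5: Y=0.02198+0.000j on G[1,2]
R6: Y=0.4505+0.000j on G[0,3]
L1: Y=0.000-0.08230j on G[2,4]
R7: Y=0.002092+0.000j on G[3,4]
R8: Y=0.6452+0.000j on G[4,3]
V1: row V0−V2=9.39, i_V1 at 0,2
solve → V1=-15.19+5.120j, V2=-9.390+0.000j, V3=-3.128+0.2245j, V4=-5.302+0.3796j
aux → i_V1=-1.226+0.1012j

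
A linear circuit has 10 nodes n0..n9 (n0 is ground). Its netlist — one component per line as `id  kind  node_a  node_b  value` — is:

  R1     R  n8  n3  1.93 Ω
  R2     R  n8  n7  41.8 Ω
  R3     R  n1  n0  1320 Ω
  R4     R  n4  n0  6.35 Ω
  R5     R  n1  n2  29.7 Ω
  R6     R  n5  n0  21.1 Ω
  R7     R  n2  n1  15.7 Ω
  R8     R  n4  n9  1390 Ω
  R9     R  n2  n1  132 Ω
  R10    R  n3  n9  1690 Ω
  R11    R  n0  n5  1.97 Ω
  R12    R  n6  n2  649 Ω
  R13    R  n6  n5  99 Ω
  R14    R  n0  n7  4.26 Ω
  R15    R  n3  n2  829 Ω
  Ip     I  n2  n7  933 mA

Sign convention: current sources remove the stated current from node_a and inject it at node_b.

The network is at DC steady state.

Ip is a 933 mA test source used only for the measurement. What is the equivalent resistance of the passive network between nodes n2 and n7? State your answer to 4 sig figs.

Apply KCL at each of the 9 non-ground nodes and solve the resulting linear system.
Node n1: branches {R3, R5, R7, R9} → V_1 = -285.7
Node n2: branches {R5, R7, R9, R12, R15, Ip} → V_2 = -287.7
Node n3: branches {R1, R10, R15} → V_3 = -11.81
Node n4: branches {R4, R8} → V_4 = -0.02431
Node n5: branches {R6, R11, R13} → V_5 = -0.6914
Node n6: branches {R12, R13} → V_6 = -38.68
Node n7: branches {R2, R14, Ip} → V_7 = 2.573
Node n8: branches {R1, R2} → V_8 = -11.18
Node n9: branches {R8, R10} → V_9 = -5.345

R_eq = 311.2 Ω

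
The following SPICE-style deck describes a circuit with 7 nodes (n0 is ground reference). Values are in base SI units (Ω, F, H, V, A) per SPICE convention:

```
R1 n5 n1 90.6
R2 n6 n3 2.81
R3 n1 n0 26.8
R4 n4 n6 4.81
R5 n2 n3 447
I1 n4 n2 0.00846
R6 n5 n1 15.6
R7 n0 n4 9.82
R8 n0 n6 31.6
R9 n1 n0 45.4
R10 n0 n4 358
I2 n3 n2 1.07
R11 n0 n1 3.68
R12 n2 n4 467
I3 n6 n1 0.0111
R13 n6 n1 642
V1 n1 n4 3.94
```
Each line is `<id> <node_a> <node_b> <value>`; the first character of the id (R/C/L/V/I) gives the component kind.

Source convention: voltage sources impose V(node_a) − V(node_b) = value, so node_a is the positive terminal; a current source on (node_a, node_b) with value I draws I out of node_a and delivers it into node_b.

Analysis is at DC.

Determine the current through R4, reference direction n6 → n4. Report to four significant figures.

MNA unknowns: 6 node voltages V₁..V_6 plus 1 source current (V1)
R1: Y=0.01104 on G[5,1]
R2: Y=0.3559 on G[6,3]
R3: Y=0.03731 on G[1,0]
R4: Y=0.2079 on G[4,6]
R5: Y=0.002237 on G[2,3]
I1: z[4]−=0.00846, z[2]+=0.00846
R6: Y=0.06410 on G[5,1]
R7: Y=0.1018 on G[0,4]
R8: Y=0.03165 on G[0,6]
R9: Y=0.02203 on G[1,0]
R10: Y=0.002793 on G[0,4]
I2: z[3]−=1.07, z[2]+=1.07
R11: Y=0.2717 on G[0,1]
R12: Y=0.002141 on G[2,4]
I3: z[6]−=0.0111, z[1]+=0.0111
R13: Y=0.001558 on G[6,1]
V1: row V1−V4=3.94, i_V1 at 1,4
solve → V1=1.271, V2=242.0, V3=-5.925, V4=-2.669, V5=1.271, V6=-4.477
aux → i_V1=-0.4187

-0.3759 A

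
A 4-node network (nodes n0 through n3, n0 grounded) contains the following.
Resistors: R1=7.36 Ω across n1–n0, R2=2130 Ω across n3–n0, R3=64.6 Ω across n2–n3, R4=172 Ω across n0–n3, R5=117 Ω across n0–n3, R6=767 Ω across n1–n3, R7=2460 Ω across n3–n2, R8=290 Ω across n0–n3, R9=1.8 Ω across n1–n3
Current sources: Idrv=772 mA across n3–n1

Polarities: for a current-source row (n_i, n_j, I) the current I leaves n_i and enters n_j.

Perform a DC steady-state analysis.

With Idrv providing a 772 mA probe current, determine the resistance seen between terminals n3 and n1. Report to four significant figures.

Element admittances at DC:
  Y(R1) = 0.1359 S between n1,n0
  Y(R2) = 0.0004695 S between n3,n0
  Y(R3) = 0.01548 S between n2,n3
  Y(R4) = 0.005814 S between n0,n3
  Y(R5) = 0.008547 S between n0,n3
  Y(R6) = 0.001304 S between n1,n3
  Y(R7) = 0.0004065 S between n3,n2
  Y(R8) = 0.003448 S between n0,n3
  Y(R9) = 0.5556 S between n1,n3
  Idrv: injects 0.772 A into n1 (from n3)
Assemble and solve the 3×3 MNA system:
  V(n1)=0.1598  V(n2)=-1.188  V(n3)=-1.188

R_eq = 1.745 Ω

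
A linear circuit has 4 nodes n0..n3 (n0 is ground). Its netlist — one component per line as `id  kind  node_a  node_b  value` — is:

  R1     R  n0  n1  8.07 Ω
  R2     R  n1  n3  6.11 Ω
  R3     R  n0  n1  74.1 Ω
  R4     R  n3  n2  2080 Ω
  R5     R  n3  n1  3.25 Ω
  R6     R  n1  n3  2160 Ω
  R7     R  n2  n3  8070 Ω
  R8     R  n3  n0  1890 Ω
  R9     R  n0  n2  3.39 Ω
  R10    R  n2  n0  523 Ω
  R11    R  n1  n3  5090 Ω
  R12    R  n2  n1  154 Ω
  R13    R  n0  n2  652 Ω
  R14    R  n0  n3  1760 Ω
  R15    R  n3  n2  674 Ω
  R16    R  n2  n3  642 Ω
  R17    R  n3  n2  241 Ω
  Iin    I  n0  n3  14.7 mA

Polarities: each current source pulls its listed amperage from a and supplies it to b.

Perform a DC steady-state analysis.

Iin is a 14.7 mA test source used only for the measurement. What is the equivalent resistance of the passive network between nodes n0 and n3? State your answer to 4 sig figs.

R_eq = 8.428 Ω

Element admittances at DC:
  Y(R1) = 0.1239 S between n0,n1
  Y(R2) = 0.1637 S between n1,n3
  Y(R3) = 0.01350 S between n0,n1
  Y(R4) = 0.0004808 S between n3,n2
  Y(R5) = 0.3077 S between n3,n1
  Y(R6) = 0.0004630 S between n1,n3
  Y(R7) = 0.0001239 S between n2,n3
  Y(R8) = 0.0005291 S between n3,n0
  Y(R9) = 0.2950 S between n0,n2
  Y(R10) = 0.001912 S between n2,n0
  Y(R11) = 0.0001965 S between n1,n3
  Y(R12) = 0.006494 S between n2,n1
  Y(R13) = 0.001534 S between n0,n2
  Y(R14) = 0.0005682 S between n0,n3
  Y(R15) = 0.001484 S between n3,n2
  Y(R16) = 0.001558 S between n2,n3
  Y(R17) = 0.004149 S between n3,n2
  Iin: injects 0.0147 A into n3 (from n0)
Assemble and solve the 3×3 MNA system:
  V(n1)=0.09500  V(n2)=0.005061  V(n3)=0.1239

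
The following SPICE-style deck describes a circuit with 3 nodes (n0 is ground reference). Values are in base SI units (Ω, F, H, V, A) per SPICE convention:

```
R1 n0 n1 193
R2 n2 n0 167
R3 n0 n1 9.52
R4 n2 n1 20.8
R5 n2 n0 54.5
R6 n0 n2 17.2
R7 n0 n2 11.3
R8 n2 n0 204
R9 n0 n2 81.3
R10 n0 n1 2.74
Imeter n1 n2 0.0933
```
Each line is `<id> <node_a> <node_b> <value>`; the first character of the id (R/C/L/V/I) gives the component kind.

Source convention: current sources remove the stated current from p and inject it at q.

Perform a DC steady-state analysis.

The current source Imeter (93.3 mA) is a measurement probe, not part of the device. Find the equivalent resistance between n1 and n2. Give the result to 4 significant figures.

R_eq = 5.468 Ω

MNA unknowns: 2 node voltages V₁..V_2
R1: Y=0.005181 on G[0,1]
R2: Y=0.005988 on G[2,0]
R3: Y=0.1050 on G[0,1]
R4: Y=0.04808 on G[2,1]
R5: Y=0.01835 on G[2,0]
R6: Y=0.05814 on G[0,2]
R7: Y=0.08850 on G[0,2]
R8: Y=0.004902 on G[2,0]
R9: Y=0.01230 on G[0,2]
R10: Y=0.3650 on G[0,1]
Imeter: z[1]−=0.0933, z[2]+=0.0933
solve → V1=-0.1447, V2=0.3655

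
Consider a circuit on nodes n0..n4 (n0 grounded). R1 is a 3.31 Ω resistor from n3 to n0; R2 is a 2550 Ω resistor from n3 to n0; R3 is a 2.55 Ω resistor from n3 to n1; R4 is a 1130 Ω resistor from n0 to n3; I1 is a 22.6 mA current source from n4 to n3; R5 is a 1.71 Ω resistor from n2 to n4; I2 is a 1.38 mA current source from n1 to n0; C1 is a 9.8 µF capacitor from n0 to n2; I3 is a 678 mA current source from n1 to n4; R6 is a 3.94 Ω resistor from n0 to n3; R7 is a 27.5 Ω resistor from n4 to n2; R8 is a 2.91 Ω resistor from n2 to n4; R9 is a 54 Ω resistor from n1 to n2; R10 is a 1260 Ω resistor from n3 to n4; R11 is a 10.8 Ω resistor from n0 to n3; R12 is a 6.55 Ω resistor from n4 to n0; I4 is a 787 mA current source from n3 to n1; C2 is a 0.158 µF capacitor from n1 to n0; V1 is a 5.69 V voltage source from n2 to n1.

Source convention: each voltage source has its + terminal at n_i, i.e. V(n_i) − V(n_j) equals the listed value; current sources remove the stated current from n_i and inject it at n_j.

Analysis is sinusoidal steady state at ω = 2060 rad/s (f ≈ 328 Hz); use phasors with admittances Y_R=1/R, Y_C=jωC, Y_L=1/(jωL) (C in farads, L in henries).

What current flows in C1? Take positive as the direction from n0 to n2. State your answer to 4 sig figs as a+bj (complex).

-0.005072-0.09494j A

Apply KCL at each of the 4 non-ground nodes and solve the resulting linear system.
Node n1: branches {R3, I2, I3, R9, I4, C2, V1} → V_1 = -0.9873-0.2513j
Node n2: branches {R5, C1, R7, R8, R9, V1} → V_2 = 4.703-0.2513j
Node n3: branches {R1, R2, R3, R4, I1, R6, R10, R11, I4} → V_3 = -1.101-0.09466j
Node n4: branches {I1, R5, I3, R7, R8, R10, R12} → V_4 = 4.643-0.2168j
Source currents: i(V1)=-0.1684-0.06173j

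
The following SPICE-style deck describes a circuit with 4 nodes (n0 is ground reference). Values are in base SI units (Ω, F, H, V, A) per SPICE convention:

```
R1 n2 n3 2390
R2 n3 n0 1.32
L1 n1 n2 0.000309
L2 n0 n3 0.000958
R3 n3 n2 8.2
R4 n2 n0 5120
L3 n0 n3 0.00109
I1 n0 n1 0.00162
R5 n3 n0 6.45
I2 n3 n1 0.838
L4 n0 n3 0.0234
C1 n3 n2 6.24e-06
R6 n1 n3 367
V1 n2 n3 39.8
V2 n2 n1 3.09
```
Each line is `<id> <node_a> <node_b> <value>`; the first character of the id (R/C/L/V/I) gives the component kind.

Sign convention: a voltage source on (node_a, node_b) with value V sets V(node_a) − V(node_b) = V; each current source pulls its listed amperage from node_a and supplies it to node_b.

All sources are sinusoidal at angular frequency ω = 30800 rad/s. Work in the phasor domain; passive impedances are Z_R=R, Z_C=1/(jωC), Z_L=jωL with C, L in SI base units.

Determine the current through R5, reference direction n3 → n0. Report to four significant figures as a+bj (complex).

Apply KCL at each of the 3 non-ground nodes and solve the resulting linear system.
Node n1: branches {L1, I1, I2, R6, V2} → V_1 = 36.70-0.0004781j
Node n2: branches {R1, L1, R3, R4, C1, V1, V2} → V_2 = 39.79-0.0004781j
Node n3: branches {R1, R2, L2, R3, L3, R5, I2, L4, C1, R6, V1} → V_3 = -0.006707-0.0004781j
Source currents: i(V1)=-4.138-7.649j, i(V2)=-0.7396+0.3247j

-0.001040-7.412e-05j A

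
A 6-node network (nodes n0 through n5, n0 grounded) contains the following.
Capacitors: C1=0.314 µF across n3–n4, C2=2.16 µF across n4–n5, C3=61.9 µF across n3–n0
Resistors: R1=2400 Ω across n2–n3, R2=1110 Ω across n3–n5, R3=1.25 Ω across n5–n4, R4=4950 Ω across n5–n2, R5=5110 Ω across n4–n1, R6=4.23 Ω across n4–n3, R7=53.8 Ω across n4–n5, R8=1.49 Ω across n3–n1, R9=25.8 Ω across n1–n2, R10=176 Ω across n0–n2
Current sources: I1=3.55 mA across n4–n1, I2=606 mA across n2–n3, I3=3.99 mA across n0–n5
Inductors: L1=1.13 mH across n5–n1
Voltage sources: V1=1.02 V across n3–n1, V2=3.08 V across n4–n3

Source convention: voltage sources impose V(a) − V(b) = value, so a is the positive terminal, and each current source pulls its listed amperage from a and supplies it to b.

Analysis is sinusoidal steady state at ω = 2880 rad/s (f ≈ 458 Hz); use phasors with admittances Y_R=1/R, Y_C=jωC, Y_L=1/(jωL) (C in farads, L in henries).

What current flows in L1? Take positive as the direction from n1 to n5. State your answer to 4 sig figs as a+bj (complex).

Apply KCL at each of the 5 non-ground nodes and solve the resulting linear system.
Node n1: branches {I1, R5, R8, L1, R9, V1} → V_1 = -1.007-0.4782j
Node n2: branches {R1, R4, I2, R9, R10} → V_2 = -14.30-0.4119j
Node n3: branches {C1, R1, R2, I2, R6, R8, C3, V1, V2} → V_3 = 0.01313-0.4782j
Node n4: branches {C1, I1, R3, R5, C2, R6, R7, V2} → V_4 = 3.093-0.4782j
Node n5: branches {R2, R3, R4, I3, C2, R7, L1} → V_5 = 2.593+0.8751j
Source currents: i(V1)=-0.5894+1.104j, i(V2)=-1.150+1.102j

-0.4159+1.106j A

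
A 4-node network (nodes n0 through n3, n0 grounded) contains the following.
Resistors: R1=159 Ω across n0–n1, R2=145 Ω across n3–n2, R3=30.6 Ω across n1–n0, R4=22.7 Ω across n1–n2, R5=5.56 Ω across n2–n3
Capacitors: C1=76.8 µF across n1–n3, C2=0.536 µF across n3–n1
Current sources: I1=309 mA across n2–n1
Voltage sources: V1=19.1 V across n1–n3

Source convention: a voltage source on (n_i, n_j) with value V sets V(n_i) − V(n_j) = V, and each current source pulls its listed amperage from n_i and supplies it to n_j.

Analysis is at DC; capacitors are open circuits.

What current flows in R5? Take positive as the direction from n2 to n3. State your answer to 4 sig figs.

0.4149 A

Apply KCL at each of the 3 non-ground nodes and solve the resulting linear system.
Node n1: branches {R1, R3, R4, C1, I1, C2, V1} → V_1 = 0.000
Node n2: branches {R2, R4, R5, I1} → V_2 = -16.79
Node n3: branches {R2, R5, C1, C2, V1} → V_3 = -19.10
Source currents: i(V1)=-0.4308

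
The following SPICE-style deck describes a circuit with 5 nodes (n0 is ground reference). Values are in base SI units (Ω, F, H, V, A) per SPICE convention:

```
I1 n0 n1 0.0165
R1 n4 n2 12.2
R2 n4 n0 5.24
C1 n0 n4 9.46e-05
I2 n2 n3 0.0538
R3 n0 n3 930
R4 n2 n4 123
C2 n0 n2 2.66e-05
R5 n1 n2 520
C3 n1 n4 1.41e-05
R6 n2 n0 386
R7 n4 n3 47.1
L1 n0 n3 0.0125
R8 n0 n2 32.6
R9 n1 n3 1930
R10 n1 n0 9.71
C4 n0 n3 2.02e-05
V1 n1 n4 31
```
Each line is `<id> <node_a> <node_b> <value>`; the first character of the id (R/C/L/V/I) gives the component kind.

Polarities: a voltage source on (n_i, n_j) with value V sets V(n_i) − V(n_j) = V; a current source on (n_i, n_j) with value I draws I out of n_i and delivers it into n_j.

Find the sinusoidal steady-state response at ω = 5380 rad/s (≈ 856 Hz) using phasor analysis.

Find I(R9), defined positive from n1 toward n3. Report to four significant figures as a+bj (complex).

MNA unknowns: 4 node voltages V₁..V_4 plus 1 source current (V1)
I1: z[0]−=0.0165, z[1]+=0.0165
R1: Y=0.08197+0.000j on G[4,2]
R2: Y=0.1908+0.000j on G[4,0]
C1: Y=0.000+0.5089j on G[0,4]
I2: z[2]−=0.0538, z[3]+=0.0538
R3: Y=0.001075+0.000j on G[0,3]
R4: Y=0.008130+0.000j on G[2,4]
C2: Y=0.000+0.1431j on G[0,2]
R5: Y=0.001923+0.000j on G[1,2]
C3: Y=0.000+0.07586j on G[1,4]
R6: Y=0.002591+0.000j on G[2,0]
R7: Y=0.02123+0.000j on G[4,3]
L1: Y=0.000-0.01487j on G[0,3]
R8: Y=0.03067+0.000j on G[0,2]
R9: Y=0.0005181+0.000j on G[1,3]
R10: Y=0.1030+0.000j on G[1,0]
C4: Y=0.000+0.1087j on G[0,3]
V1: row V1−V4=31, i_V1 at 1,4
solve → V1=28.21+4.007j, V2=0.5886+2.271j, V3=0.8995+0.1218j, V4=-2.793+4.007j
aux → i_V1=-2.956-2.770j

0.01415+0.002013j A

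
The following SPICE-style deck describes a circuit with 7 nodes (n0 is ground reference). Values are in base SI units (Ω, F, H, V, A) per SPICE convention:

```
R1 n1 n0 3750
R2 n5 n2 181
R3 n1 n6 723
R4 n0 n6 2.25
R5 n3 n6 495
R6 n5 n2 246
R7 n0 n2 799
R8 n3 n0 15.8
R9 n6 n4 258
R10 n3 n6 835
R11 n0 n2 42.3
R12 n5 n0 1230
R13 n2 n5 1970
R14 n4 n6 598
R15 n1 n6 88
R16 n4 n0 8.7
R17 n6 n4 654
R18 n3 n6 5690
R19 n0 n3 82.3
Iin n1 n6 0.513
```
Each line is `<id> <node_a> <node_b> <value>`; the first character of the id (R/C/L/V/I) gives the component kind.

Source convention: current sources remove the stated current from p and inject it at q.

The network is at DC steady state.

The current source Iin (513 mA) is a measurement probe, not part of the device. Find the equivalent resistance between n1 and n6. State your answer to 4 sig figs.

R_eq = 76.84 Ω

Element admittances at DC:
  Y(R1) = 0.0002667 S between n1,n0
  Y(R2) = 0.005525 S between n5,n2
  Y(R3) = 0.001383 S between n1,n6
  Y(R4) = 0.4444 S between n0,n6
  Y(R5) = 0.002020 S between n3,n6
  Y(R6) = 0.004065 S between n5,n2
  Y(R7) = 0.001252 S between n0,n2
  Y(R8) = 0.06329 S between n3,n0
  Y(R9) = 0.003876 S between n6,n4
  Y(R10) = 0.001198 S between n3,n6
  Y(R11) = 0.02364 S between n0,n2
  Y(R12) = 0.0008130 S between n5,n0
  Y(R13) = 0.0005076 S between n2,n5
  Y(R14) = 0.001672 S between n4,n6
  Y(R15) = 0.01136 S between n1,n6
  Y(R16) = 0.1149 S between n4,n0
  Y(R17) = 0.001529 S between n6,n4
  Y(R18) = 0.0001757 S between n3,n6
  Y(R19) = 0.01215 S between n0,n3
  Iin: injects 0.513 A into n6 (from n1)
Assemble and solve the 6×6 MNA system:
  V(n1)=-39.40  V(n2)=0.000  V(n3)=0.0009954  V(n4)=0.001341  V(n5)=0.000  V(n6)=0.02312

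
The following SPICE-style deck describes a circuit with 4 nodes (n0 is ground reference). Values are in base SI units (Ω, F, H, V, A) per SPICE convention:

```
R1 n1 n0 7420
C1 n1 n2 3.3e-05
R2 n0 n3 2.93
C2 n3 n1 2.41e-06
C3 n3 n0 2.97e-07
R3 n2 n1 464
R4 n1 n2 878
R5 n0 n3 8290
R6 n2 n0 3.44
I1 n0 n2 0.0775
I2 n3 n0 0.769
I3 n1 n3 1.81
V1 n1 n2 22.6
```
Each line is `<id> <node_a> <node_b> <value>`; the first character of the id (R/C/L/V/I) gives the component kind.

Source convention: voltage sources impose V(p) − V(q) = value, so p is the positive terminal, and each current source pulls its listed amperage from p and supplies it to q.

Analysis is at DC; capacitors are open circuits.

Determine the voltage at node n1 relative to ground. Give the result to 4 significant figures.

16.63 V

Element admittances at DC:
  Y(R1) = 0.0001348 S between n1,n0
  Y(C1) = 0.000 S between n1,n2
  Y(R2) = 0.3413 S between n0,n3
  Y(C2) = 0.000 S between n3,n1
  Y(C3) = 0.000 S between n3,n0
  Y(R3) = 0.002155 S between n2,n1
  Y(R4) = 0.001139 S between n1,n2
  Y(R5) = 0.0001206 S between n0,n3
  Y(R6) = 0.2907 S between n2,n0
  I1: injects 0.0775 A into n2 (from n0)
  I2: injects 0.769 A into n0 (from n3)
  I3: injects 1.81 A into n3 (from n1)
  V1: constraint V(n1)−V(n2) = 22.6
Assemble and solve the 4×4 MNA system:
  V(n1)=16.63  V(n2)=-5.968  V(n3)=3.049
  i(V1)=-1.887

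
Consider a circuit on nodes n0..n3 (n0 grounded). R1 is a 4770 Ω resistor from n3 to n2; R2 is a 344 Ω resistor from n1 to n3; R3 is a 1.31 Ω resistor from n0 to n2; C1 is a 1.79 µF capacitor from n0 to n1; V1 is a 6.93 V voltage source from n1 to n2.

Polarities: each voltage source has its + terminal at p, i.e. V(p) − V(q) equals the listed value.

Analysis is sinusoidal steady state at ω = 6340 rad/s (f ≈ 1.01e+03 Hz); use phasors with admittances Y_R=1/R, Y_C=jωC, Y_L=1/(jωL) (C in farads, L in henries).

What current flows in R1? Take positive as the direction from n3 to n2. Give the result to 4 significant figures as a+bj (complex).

0.001355+0.000j A

Apply KCL at each of the 3 non-ground nodes and solve the resulting linear system.
Node n1: branches {R2, C1, V1} → V_1 = 6.928-0.1030j
Node n2: branches {R1, R3, V1} → V_2 = -0.001531-0.1030j
Node n3: branches {R1, R2} → V_3 = 6.462-0.1030j
Source currents: i(V1)=-0.002524-0.07863j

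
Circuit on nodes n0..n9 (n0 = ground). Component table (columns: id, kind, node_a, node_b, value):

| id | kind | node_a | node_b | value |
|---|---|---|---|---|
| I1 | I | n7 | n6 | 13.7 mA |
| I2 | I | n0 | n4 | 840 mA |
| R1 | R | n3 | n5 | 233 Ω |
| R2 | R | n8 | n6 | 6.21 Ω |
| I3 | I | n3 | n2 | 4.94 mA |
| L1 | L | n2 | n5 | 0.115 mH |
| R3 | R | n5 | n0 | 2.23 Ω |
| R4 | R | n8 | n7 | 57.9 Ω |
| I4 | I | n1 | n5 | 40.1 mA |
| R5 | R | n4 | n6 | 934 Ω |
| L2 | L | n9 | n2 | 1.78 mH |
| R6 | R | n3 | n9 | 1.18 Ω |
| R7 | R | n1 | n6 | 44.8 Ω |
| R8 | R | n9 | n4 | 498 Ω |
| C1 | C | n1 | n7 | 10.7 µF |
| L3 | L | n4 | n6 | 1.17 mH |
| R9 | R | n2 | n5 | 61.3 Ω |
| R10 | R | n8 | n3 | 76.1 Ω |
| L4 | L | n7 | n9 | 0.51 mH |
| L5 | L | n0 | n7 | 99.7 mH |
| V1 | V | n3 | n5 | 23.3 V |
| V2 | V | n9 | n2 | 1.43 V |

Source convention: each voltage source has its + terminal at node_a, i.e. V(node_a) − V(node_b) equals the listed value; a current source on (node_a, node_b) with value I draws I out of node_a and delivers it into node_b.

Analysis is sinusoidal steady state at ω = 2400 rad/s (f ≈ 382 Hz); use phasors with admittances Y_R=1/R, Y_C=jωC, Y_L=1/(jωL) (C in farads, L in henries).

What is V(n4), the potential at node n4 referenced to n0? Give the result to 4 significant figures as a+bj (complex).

Apply KCL at each of the 9 non-ground nodes and solve the resulting linear system.
Node n1: branches {I4, R7, C1} → V_1 = 10.13-8.587j
Node n2: branches {I3, L1, L2, R9, V2} → V_2 = 3.010+5.083j
Node n3: branches {R1, I3, R6, R10, V1} → V_3 = 25.12+0.04089j
Node n4: branches {I2, R5, R8, L3} → V_4 = 28.63+0.2395j
Node n5: branches {R1, L1, R3, I4, R9, V1} → V_5 = 1.818+0.04089j
Node n6: branches {I1, R2, R5, R7, L3} → V_6 = 28.65-1.983j
Node n7: branches {I1, R4, C1, L4, L5} → V_7 = 4.387+5.955j
Node n8: branches {R2, R4, R10} → V_8 = 26.22-1.128j
Node n9: branches {L2, R6, R8, L4, V2} → V_9 = 4.440+5.083j
Source currents: i(V1)=-17.61+4.258j, i(V2)=18.28-3.905j

28.63+0.2395j V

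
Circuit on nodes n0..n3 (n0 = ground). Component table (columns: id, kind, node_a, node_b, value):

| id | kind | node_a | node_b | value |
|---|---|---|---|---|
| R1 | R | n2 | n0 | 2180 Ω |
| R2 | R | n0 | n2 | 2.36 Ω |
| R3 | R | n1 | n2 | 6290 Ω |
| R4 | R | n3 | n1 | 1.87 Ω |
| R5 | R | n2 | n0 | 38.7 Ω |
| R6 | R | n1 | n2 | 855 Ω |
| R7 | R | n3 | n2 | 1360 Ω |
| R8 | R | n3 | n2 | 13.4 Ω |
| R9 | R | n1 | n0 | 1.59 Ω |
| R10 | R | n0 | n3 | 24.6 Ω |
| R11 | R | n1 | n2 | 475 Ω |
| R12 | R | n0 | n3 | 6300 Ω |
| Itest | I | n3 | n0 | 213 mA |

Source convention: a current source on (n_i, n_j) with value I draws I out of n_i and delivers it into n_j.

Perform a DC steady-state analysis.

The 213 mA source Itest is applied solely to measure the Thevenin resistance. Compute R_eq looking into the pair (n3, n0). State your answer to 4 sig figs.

R_eq = 2.533 Ω

Apply KCL at each of the 3 non-ground nodes and solve the resulting linear system.
Node n1: branches {R3, R4, R6, R9, R11} → V_1 = -0.2475
Node n2: branches {R1, R2, R3, R5, R6, R7, R8, R11} → V_2 = -0.07851
Node n3: branches {R4, R7, R8, R10, R12, Itest} → V_3 = -0.5396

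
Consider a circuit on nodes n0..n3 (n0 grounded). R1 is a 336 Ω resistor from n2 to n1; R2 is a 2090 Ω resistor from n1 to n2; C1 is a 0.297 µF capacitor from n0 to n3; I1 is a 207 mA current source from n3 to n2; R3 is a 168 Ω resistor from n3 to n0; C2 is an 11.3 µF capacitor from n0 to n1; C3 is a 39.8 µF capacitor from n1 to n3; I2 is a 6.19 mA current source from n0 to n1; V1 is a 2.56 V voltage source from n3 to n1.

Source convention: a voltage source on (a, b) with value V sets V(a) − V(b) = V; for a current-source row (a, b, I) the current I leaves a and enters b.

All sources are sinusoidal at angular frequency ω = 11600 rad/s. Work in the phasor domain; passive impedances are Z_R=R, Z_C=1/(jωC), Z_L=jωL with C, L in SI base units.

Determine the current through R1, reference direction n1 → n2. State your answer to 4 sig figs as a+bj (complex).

MNA unknowns: 3 node voltages V₁..V_3 plus 1 source current (V1)
R1: Y=0.002976+0.000j on G[2,1]
R2: Y=0.0004785+0.000j on G[1,2]
C1: Y=0.000+0.003445j on G[0,3]
I1: z[3]−=0.207, z[2]+=0.207
R3: Y=0.005952+0.000j on G[3,0]
C2: Y=0.000+0.1311j on G[0,1]
C3: Y=0.000+0.4617j on G[1,3]
I2: z[0]−=0.00619, z[1]+=0.00619
V1: row V3−V1=2.56, i_V1 at 3,1
solve → V1=-0.06840+0.06423j, V2=59.85+0.06423j, V3=2.492+0.06423j
aux → i_V1=-0.2216-1.191j

-0.1783+0.000j A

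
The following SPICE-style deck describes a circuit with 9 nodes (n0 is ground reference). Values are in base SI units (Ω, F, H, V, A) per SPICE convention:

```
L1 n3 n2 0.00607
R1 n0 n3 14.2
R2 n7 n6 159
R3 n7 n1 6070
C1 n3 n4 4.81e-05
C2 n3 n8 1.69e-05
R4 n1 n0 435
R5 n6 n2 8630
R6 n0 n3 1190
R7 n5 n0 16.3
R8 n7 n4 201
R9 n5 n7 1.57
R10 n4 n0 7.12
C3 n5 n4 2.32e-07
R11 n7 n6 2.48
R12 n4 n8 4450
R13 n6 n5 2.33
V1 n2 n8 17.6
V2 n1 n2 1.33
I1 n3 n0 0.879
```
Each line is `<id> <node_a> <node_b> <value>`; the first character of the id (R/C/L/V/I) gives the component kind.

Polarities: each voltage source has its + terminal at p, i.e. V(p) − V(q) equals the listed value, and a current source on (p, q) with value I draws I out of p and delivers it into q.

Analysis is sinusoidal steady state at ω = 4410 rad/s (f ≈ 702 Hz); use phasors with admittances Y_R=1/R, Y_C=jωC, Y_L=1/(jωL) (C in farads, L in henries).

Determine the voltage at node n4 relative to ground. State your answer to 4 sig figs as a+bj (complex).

Apply KCL at each of the 8 non-ground nodes and solve the resulting linear system.
Node n1: branches {R3, R4, V2} → V_1 = 31.39+4.185j
Node n2: branches {L1, R5, V1, V2} → V_2 = 30.06+4.185j
Node n3: branches {L1, R1, C1, C2, R6, I1} → V_3 = -4.906+1.909j
Node n4: branches {C1, R8, R10, C3, R12} → V_4 = -4.209-0.9856j
Node n5: branches {R7, R9, C3, R13} → V_5 = -0.1699-0.1177j
Node n6: branches {R2, R5, R11, R13} → V_6 = -0.1733-0.1191j
Node n7: branches {R2, R3, R8, R9, R11} → V_7 = -0.1854-0.1217j
Node n8: branches {C2, R12, V1} → V_8 = 12.46+4.185j
Source currents: i(V1)=-0.1659+1.295j, i(V2)=-0.07736-0.01033j

-4.209-0.9856j V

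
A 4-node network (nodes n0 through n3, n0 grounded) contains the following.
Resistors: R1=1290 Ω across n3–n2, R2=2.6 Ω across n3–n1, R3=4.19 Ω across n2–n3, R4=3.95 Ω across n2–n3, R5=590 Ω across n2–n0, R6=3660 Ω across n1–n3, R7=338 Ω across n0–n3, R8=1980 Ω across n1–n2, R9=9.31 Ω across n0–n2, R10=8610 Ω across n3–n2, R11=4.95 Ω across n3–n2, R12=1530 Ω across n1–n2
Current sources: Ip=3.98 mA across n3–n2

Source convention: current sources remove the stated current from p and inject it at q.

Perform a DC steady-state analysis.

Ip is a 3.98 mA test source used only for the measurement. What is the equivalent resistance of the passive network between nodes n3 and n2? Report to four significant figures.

R_eq = 1.431 Ω

MNA unknowns: 3 node voltages V₁..V_3
R1: Y=0.0007752 on G[3,2]
R2: Y=0.3846 on G[3,1]
R3: Y=0.2387 on G[2,3]
R4: Y=0.2532 on G[2,3]
R5: Y=0.001695 on G[2,0]
R6: Y=0.0002732 on G[1,3]
R7: Y=0.002959 on G[0,3]
R8: Y=0.0005051 on G[1,2]
R9: Y=0.1074 on G[0,2]
R10: Y=0.0001161 on G[3,2]
R11: Y=0.2020 on G[3,2]
R12: Y=0.0006536 on G[1,2]
Ip: z[3]−=0.00398, z[2]+=0.00398
solve → V1=-0.005528, V2=0.0001504, V3=-0.005545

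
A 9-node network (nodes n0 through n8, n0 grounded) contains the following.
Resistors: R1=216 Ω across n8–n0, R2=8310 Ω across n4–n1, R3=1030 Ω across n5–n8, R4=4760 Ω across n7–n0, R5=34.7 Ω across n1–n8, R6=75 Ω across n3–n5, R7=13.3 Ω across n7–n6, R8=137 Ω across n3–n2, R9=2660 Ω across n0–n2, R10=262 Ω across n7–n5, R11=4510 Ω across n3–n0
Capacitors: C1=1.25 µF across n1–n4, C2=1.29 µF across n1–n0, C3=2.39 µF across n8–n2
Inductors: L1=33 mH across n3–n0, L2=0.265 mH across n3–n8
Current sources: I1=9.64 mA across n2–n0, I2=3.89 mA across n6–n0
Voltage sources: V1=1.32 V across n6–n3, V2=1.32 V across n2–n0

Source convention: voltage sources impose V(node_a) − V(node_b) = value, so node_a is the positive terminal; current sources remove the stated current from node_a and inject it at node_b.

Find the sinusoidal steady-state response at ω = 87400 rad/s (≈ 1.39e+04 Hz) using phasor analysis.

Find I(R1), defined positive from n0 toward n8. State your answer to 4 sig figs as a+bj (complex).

-0.005771-0.0009379j A

Element admittances at ω=87400 rad/s:
  Y(R1) = 0.004630+0.000j S between n8,n0
  Y(C1) = 0.000+0.1093j S between n1,n4
  Y(L1) = 0.000-0.0003467j S between n3,n0
  Y(R2) = 0.0001203+0.000j S between n4,n1
  Y(R3) = 0.0009709+0.000j S between n5,n8
  Y(R4) = 0.0002101+0.000j S between n7,n0
  Y(L2) = 0.000-0.04318j S between n3,n8
  Y(R5) = 0.02882+0.000j S between n1,n8
  I1: injects 0.00964 A into n0 (from n2)
  Y(R6) = 0.01333+0.000j S between n3,n5
  Y(C2) = 0.000+0.1127j S between n1,n0
  Y(R7) = 0.07519+0.000j S between n7,n6
  Y(R8) = 0.007299+0.000j S between n3,n2
  Y(R9) = 0.0003759+0.000j S between n0,n2
  I2: injects 0.00389 A into n0 (from n6)
  Y(R10) = 0.003817+0.000j S between n7,n5
  Y(R11) = 0.0002217+0.000j S between n3,n0
  Y(C3) = 0.000+0.2089j S between n8,n2
  V1: constraint V(n6)−V(n3) = 1.32
  V2: constraint V(n2)−V(n0) = 1.32
Assemble and solve the 10×10 MNA system:
  V(n1)=0.1251-0.2866j  V(n2)=1.320+0.000j  V(n3)=1.252+0.09848j  V(n4)=0.1251-0.2866j  V(n5)=1.517+0.1041j  V(n6)=2.572+0.09848j  V(n7)=2.514+0.09849j  V(n8)=1.246+0.2026j
  i(V1)=-0.008223+5.765e-07j  i(V2)=-0.05295-0.01465j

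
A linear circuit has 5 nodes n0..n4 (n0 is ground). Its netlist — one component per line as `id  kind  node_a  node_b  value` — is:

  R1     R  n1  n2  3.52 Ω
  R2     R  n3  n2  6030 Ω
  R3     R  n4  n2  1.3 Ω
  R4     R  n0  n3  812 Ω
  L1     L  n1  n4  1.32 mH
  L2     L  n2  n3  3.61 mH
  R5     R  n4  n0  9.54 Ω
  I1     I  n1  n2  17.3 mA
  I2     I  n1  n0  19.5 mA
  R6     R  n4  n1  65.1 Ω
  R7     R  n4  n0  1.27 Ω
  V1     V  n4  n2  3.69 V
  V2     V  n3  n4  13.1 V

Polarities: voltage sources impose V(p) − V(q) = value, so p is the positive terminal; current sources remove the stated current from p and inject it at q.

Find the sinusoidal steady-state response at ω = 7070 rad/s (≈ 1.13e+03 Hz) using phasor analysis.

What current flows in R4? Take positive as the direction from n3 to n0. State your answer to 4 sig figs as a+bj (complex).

MNA unknowns: 4 node voltages V₁..V_4 plus 2 source currents (V1, V2)
R1: Y=0.2841+0.000j on G[1,2]
R2: Y=0.0001658+0.000j on G[3,2]
R3: Y=0.7692+0.000j on G[4,2]
R4: Y=0.001232+0.000j on G[0,3]
L1: Y=0.000-0.1072j on G[1,4]
L2: Y=0.000-0.03918j on G[2,3]
R5: Y=0.1048+0.000j on G[4,0]
I1: z[1]−=0.0173, z[2]+=0.0173
I2: z[1]−=0.0195, z[0]+=0.0195
R6: Y=0.01536+0.000j on G[4,1]
R7: Y=0.7874+0.000j on G[4,0]
V1: row V4−V2=3.69, i_V1 at 4,2
V2: row V3−V4=13.1, i_V2 at 3,4
solve → V1=-3.252-1.149j, V2=-3.730+0.000j, V3=13.06+0.000j, V4=-0.03988+0.000j
aux → i_V1=-2.994+0.9844j, i_V2=-0.01887+0.6578j

0.01608+0.000j A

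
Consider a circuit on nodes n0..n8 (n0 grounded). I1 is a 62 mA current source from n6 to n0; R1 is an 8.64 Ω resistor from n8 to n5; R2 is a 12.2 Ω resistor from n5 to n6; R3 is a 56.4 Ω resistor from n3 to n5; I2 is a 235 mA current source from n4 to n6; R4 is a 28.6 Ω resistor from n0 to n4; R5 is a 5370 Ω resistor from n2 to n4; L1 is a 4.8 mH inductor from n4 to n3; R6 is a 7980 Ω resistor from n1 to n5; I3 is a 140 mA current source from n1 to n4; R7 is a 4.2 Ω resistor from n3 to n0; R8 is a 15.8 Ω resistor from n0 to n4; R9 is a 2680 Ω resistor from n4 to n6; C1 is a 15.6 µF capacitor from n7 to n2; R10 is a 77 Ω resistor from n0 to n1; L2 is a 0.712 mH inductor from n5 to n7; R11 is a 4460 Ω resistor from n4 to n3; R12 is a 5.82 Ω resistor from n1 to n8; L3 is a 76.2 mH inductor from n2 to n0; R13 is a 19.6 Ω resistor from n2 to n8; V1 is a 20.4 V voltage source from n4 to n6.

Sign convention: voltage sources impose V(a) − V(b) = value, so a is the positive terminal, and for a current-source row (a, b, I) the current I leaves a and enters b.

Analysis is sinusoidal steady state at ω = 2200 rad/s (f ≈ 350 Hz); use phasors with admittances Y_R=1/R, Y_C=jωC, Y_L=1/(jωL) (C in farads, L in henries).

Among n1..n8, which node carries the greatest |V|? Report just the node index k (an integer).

6

Element admittances at ω=2200 rad/s:
  I1: injects 0.062 A into n0 (from n6)
  Y(R1) = 0.1157+0.000j S between n8,n5
  Y(R2) = 0.08197+0.000j S between n5,n6
  Y(R3) = 0.01773+0.000j S between n3,n5
  I2: injects 0.235 A into n6 (from n4)
  Y(R4) = 0.03497+0.000j S between n0,n4
  Y(R5) = 0.0001862+0.000j S between n2,n4
  Y(L1) = 0.000-0.09470j S between n4,n3
  Y(R6) = 0.0001253+0.000j S between n1,n5
  I3: injects 0.14 A into n4 (from n1)
  Y(R7) = 0.2381+0.000j S between n3,n0
  Y(R8) = 0.06329+0.000j S between n0,n4
  Y(R9) = 0.0003731+0.000j S between n4,n6
  Y(C1) = 0.000+0.03432j S between n7,n2
  Y(R10) = 0.01299+0.000j S between n0,n1
  Y(L2) = 0.000-0.6384j S between n5,n7
  Y(R11) = 0.0002242+0.000j S between n4,n3
  Y(R12) = 0.1718+0.000j S between n1,n8
  Y(L3) = 0.000-0.005965j S between n2,n0
  Y(R13) = 0.05102+0.000j S between n2,n8
  V1: constraint V(n4)−V(n6) = 20.4
Assemble and solve the 9×9 MNA system:
  V(n1)=-14.31-0.4741j  V(n2)=-15.47-1.674j  V(n3)=-0.2655-0.8423j  V(n4)=2.005+1.165j  V(n5)=-14.58-0.05092j  V(n6)=-18.39+1.165j  V(n7)=-14.53+0.04129j  V(n8)=-14.58-0.5103j
  i(V1)=-0.4935+0.09963j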